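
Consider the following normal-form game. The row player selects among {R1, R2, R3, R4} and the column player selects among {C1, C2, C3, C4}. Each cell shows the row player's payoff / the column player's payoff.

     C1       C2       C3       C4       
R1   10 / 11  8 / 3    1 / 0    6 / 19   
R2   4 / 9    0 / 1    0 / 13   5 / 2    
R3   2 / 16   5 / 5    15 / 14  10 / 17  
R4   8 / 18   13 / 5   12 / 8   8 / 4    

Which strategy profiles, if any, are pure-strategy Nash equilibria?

(R3, C4)

Find each player's best response to every opponent strategy; NE are the intersections.
The row player's best responses — vs C1: R1 (payoff 10); vs C2: R4 (payoff 13); vs C3: R3 (payoff 15); vs C4: R3 (payoff 10).
The column player's best responses — vs R1: C4 (payoff 19); vs R2: C3 (payoff 13); vs R3: C4 (payoff 17); vs R4: C1 (payoff 18).
The only mutual best response is (R3, C4); neither player gains by switching there.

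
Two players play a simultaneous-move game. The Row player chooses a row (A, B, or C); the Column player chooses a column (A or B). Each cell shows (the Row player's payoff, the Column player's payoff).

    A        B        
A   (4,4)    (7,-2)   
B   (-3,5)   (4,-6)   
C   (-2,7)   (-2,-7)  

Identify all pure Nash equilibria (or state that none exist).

(A, A)

Find each player's best response to every opponent strategy; NE are the intersections.
The Row player's best responses — vs A: A (payoff 4); vs B: A (payoff 7).
The Column player's best responses — vs A: A (payoff 4); vs B: A (payoff 5); vs C: A (payoff 7).
The only mutual best response is (A, A); neither player gains by switching there.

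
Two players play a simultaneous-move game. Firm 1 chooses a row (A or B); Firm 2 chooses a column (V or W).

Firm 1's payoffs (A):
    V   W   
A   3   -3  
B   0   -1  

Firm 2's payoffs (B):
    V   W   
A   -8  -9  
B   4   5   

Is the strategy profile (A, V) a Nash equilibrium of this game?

Yes

Holding Firm 2 at V: Firm 1 gets 3 from A, versus 0 from B. No profitable deviation for Firm 1.
Holding Firm 1 at A: Firm 2 gets -8 from V, versus -9 from W. No profitable deviation for Firm 2 either.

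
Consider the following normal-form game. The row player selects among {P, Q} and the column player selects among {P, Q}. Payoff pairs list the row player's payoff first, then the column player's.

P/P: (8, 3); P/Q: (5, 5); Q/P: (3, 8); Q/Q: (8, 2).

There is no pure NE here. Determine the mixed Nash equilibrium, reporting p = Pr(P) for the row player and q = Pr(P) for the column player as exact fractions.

Each player's mixing probability is pinned down by making the *other* player indifferent.
The column player indifferent between P and Q: p·3 + (1−p)·8 = p·5 + (1−p)·2 ⟹ 8 + (-5)p = 2 + 3p ⟹ p = 3/4.
The row player indifferent between P and Q: q·8 + (1−q)·5 = q·3 + (1−q)·8 ⟹ 5 + 3q = 8 + (-5)q ⟹ q = 3/8.

p = 3/4, q = 3/8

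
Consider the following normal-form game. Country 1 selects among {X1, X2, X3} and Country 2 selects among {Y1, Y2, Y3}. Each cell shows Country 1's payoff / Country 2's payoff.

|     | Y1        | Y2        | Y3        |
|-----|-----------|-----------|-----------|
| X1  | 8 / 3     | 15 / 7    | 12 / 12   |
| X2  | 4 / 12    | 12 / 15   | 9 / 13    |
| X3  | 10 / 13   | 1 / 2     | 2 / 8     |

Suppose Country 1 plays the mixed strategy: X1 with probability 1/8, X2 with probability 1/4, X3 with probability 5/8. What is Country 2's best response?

Country 2's best reply maximizes expected payoff against the mix.
Y1: (1/8)·3 + (1/4)·12 + (5/8)·13 = 23/2
Y2: (1/8)·7 + (1/4)·15 + (5/8)·2 = 47/8
Y3: (1/8)·12 + (1/4)·13 + (5/8)·8 = 39/4
Highest expected payoff is 23/2, from Y1.

Y1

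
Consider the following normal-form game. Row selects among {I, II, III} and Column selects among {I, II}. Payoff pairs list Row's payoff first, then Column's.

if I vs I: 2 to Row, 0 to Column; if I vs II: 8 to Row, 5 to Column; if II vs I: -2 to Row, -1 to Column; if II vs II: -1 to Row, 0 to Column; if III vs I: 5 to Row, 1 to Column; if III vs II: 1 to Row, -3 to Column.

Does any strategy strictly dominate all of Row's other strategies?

A strategy is strictly dominant if it gives Row a strictly higher payoff than every other strategy, against every choice by the opponent.
I is not dominant: against I, III gives 5 > 2.
II is not dominant: against I, I gives 2 > -2.
III is not dominant: against II, I gives 8 > 1.
No single strategy is best against every opponent action.

No strictly dominant strategy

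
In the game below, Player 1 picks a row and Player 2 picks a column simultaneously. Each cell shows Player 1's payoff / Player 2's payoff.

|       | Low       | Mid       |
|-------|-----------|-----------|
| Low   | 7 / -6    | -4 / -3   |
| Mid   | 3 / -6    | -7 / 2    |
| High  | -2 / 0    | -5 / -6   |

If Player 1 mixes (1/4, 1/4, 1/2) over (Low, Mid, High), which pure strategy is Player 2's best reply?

Compute Player 2's expected payoff from each pure strategy against the given mix.
Low: (1/4)·(-6) + (1/4)·(-6) + (1/2)·0 = -3
Mid: (1/4)·(-3) + (1/4)·2 + (1/2)·(-6) = -13/4
Highest expected payoff is -3, from Low.

Low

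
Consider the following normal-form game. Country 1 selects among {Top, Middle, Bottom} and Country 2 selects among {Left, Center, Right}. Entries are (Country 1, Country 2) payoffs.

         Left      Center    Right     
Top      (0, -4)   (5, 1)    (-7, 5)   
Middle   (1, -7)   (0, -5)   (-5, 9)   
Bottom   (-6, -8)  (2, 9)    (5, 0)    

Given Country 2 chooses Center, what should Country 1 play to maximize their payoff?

With Country 2 fixed at Center, Country 1's payoffs are: Top → 5, Middle → 0, Bottom → 2.
The maximum is 5, achieved by Top.

Top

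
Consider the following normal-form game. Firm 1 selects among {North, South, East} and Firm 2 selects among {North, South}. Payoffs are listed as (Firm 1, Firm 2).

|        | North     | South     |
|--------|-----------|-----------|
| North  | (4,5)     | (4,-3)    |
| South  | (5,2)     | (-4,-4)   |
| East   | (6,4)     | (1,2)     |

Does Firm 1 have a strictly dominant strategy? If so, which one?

Check whether one of Firm 1's strategies beats all alternatives regardless of what the opponent does.
North is not dominant: against North, South gives 5 > 4.
South is not dominant: against North, East gives 6 > 5.
East is not dominant: against South, North gives 4 > 1.
No single strategy is best against every opponent action.

No strictly dominant strategy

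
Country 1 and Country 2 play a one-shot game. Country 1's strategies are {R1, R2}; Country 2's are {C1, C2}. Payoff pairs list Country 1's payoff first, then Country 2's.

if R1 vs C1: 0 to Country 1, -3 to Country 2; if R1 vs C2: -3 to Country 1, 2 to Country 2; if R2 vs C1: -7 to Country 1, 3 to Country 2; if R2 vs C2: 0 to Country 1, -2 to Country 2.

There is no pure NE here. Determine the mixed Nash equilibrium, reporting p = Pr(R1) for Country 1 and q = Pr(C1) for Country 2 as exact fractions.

p = 1/2, q = 3/10

In a mixed NE each player is indifferent between their pure strategies, so the opponent's mix sets the indifference.
Country 2 indifferent between C1 and C2: p·(-3) + (1−p)·3 = p·2 + (1−p)·(-2) ⟹ 3 + (-6)p = (-2) + 4p ⟹ p = 1/2.
Country 1 indifferent between R1 and R2: q·0 + (1−q)·(-3) = q·(-7) + (1−q)·0 ⟹ (-3) + 3q = 0 + (-7)q ⟹ q = 3/10.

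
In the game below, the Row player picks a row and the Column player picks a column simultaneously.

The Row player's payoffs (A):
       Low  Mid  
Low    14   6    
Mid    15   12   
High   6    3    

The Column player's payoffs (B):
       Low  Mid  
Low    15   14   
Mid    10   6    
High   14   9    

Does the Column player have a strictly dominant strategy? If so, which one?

Low

A strategy is strictly dominant if it gives the Column player a strictly higher payoff than every other strategy, against every choice by the opponent.
Low strictly dominates: vs Low: 15 > 14; vs Mid: 10 > 6; vs High: 14 > 9.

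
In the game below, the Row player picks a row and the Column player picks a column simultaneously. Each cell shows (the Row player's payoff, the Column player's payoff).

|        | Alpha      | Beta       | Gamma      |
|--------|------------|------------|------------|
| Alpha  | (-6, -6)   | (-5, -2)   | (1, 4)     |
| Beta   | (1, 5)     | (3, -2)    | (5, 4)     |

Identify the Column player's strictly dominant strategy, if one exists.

None

Check whether one of the Column player's strategies beats all alternatives regardless of what the opponent does.
Alpha is not dominant: against Alpha, Beta gives -2 > -6.
Beta is not dominant: against Alpha, Gamma gives 4 > -2.
Gamma is not dominant: against Beta, Alpha gives 5 > 4.
No single strategy is best against every opponent action.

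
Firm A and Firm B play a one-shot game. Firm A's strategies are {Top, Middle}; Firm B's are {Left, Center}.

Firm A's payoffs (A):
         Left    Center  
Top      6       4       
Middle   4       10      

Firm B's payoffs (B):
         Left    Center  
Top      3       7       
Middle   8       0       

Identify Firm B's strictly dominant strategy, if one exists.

Check whether one of Firm B's strategies beats all alternatives regardless of what the opponent does.
Left is not dominant: against Top, Center gives 7 > 3.
Center is not dominant: against Middle, Left gives 8 > 0.
No single strategy is best against every opponent action.

No strictly dominant strategy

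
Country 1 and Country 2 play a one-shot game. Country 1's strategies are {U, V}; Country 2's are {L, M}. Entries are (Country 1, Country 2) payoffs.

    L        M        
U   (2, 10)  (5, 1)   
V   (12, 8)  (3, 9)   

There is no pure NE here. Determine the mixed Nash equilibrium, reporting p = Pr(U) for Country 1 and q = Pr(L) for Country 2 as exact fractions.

p = 1/10, q = 1/6

Each player's mixing probability is pinned down by making the *other* player indifferent.
Country 2 indifferent between L and M: p·10 + (1−p)·8 = p·1 + (1−p)·9 ⟹ 8 + 2p = 9 + (-8)p ⟹ p = 1/10.
Country 1 indifferent between U and V: q·2 + (1−q)·5 = q·12 + (1−q)·3 ⟹ 5 + (-3)q = 3 + 9q ⟹ q = 1/6.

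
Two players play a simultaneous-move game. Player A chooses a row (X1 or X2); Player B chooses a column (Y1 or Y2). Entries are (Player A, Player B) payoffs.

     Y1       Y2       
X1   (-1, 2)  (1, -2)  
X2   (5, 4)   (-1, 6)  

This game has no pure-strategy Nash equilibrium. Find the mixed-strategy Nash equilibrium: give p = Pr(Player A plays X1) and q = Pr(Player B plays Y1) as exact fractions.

Each player's mixing probability is pinned down by making the *other* player indifferent.
Player B indifferent between Y1 and Y2: p·2 + (1−p)·4 = p·(-2) + (1−p)·6 ⟹ 4 + (-2)p = 6 + (-8)p ⟹ p = 1/3.
Player A indifferent between X1 and X2: q·(-1) + (1−q)·1 = q·5 + (1−q)·(-1) ⟹ 1 + (-2)q = (-1) + 6q ⟹ q = 1/4.

p = 1/3, q = 1/4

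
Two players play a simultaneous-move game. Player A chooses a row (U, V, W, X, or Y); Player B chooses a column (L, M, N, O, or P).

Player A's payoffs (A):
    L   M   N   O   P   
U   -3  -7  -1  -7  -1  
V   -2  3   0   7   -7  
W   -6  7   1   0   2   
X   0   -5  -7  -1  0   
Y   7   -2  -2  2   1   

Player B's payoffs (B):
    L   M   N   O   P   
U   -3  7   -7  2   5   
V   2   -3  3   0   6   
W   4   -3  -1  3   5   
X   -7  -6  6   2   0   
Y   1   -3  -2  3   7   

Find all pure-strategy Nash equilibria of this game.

(W, P)

Check mutual best responses: a cell is a NE iff neither player can gain by unilaterally deviating.
Player A's best responses — vs L: Y (payoff 7); vs M: W (payoff 7); vs N: W (payoff 1); vs O: V (payoff 7); vs P: W (payoff 2).
Player B's best responses — vs U: M (payoff 7); vs V: P (payoff 6); vs W: P (payoff 5); vs X: N (payoff 6); vs Y: P (payoff 7).
The only mutual best response is (W, P); neither player gains by switching there.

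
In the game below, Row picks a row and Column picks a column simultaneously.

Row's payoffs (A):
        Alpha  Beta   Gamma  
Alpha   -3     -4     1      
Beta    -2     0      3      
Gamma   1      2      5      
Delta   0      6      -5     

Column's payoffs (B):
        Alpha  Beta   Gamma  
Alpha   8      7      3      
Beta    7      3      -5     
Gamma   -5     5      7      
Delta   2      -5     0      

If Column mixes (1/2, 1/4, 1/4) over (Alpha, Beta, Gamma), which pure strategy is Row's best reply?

Compute Row's expected payoff from each pure strategy against the given mix.
Alpha: (1/2)·(-3) + (1/4)·(-4) + (1/4)·1 = -9/4
Beta: (1/2)·(-2) + (1/4)·0 + (1/4)·3 = -1/4
Gamma: (1/2)·1 + (1/4)·2 + (1/4)·5 = 9/4
Delta: (1/2)·0 + (1/4)·6 + (1/4)·(-5) = 1/4
Highest expected payoff is 9/4, from Gamma.

Gamma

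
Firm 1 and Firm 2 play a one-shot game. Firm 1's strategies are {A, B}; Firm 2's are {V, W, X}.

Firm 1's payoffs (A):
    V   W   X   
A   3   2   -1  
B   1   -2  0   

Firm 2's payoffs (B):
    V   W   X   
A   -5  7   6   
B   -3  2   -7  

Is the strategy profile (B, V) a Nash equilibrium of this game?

Holding Firm 2 at V: Firm 1 gets 1 from B but could get 3 by switching to A. Firm 1 has a profitable deviation.

No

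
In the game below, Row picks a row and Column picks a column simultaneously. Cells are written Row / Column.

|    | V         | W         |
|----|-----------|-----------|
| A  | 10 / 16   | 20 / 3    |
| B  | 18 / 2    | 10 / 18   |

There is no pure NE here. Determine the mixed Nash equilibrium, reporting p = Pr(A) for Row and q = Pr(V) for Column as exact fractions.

In a mixed NE each player is indifferent between their pure strategies, so the opponent's mix sets the indifference.
Column indifferent between V and W: p·16 + (1−p)·2 = p·3 + (1−p)·18 ⟹ 2 + 14p = 18 + (-15)p ⟹ p = 16/29.
Row indifferent between A and B: q·10 + (1−q)·20 = q·18 + (1−q)·10 ⟹ 20 + (-10)q = 10 + 8q ⟹ q = 5/9.

p = 16/29, q = 5/9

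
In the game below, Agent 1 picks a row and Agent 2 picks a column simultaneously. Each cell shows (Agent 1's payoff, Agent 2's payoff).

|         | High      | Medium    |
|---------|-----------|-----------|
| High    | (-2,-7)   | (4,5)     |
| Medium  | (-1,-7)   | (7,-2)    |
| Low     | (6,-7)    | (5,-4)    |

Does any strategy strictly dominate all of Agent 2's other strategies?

Check whether one of Agent 2's strategies beats all alternatives regardless of what the opponent does.
Medium strictly dominates: vs High: 5 > -7; vs Medium: -2 > -7; vs Low: -4 > -7.

Medium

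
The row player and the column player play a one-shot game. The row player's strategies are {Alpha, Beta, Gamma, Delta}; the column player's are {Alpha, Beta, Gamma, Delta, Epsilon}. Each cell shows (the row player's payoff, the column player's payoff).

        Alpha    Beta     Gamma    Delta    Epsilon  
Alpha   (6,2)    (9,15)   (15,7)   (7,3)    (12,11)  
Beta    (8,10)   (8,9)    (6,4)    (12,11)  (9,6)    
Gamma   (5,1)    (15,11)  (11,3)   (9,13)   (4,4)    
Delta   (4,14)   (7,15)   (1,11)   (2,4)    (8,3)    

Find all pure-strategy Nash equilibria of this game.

(Beta, Delta)

Check mutual best responses: a cell is a NE iff neither player can gain by unilaterally deviating.
The row player's best responses — vs Alpha: Beta (payoff 8); vs Beta: Gamma (payoff 15); vs Gamma: Alpha (payoff 15); vs Delta: Beta (payoff 12); vs Epsilon: Alpha (payoff 12).
The column player's best responses — vs Alpha: Beta (payoff 15); vs Beta: Delta (payoff 11); vs Gamma: Delta (payoff 13); vs Delta: Beta (payoff 15).
The only mutual best response is (Beta, Delta); neither player gains by switching there.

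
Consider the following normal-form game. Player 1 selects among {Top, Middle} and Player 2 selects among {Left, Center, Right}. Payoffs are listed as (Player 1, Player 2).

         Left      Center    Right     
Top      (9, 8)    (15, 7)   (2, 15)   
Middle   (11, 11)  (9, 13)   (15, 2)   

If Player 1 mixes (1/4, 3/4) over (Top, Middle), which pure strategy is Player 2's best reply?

Compute Player 2's expected payoff from each pure strategy against the given mix.
Left: (1/4)·8 + (3/4)·11 = 41/4
Center: (1/4)·7 + (3/4)·13 = 23/2
Right: (1/4)·15 + (3/4)·2 = 21/4
Highest expected payoff is 23/2, from Center.

Center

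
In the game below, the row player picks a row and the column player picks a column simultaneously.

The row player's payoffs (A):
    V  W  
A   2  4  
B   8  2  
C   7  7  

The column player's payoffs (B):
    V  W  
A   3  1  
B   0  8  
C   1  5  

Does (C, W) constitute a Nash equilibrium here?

Holding the column player at W: the row player gets 7 from C, versus 4 from A, 2 from B. No profitable deviation for the row player.
Holding the row player at C: the column player gets 5 from W, versus 1 from V. No profitable deviation for the column player either.

Yes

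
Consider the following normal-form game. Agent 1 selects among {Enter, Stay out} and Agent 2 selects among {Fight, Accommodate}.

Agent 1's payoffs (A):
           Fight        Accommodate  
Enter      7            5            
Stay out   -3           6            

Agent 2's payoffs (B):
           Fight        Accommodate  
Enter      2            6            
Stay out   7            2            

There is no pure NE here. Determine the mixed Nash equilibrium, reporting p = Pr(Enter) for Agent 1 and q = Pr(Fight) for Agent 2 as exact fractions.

Each player's mixing probability is pinned down by making the *other* player indifferent.
Agent 2 indifferent between Fight and Accommodate: p·2 + (1−p)·7 = p·6 + (1−p)·2 ⟹ 7 + (-5)p = 2 + 4p ⟹ p = 5/9.
Agent 1 indifferent between Enter and Stay out: q·7 + (1−q)·5 = q·(-3) + (1−q)·6 ⟹ 5 + 2q = 6 + (-9)q ⟹ q = 1/11.

p = 5/9, q = 1/11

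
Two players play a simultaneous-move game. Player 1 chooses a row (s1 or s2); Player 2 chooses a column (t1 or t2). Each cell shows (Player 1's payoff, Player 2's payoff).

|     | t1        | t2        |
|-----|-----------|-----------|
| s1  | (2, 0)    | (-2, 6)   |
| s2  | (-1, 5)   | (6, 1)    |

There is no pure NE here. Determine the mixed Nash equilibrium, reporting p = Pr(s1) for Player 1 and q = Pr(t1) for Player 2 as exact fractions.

p = 2/5, q = 8/11

In a mixed NE each player is indifferent between their pure strategies, so the opponent's mix sets the indifference.
Player 2 indifferent between t1 and t2: p·0 + (1−p)·5 = p·6 + (1−p)·1 ⟹ 5 + (-5)p = 1 + 5p ⟹ p = 2/5.
Player 1 indifferent between s1 and s2: q·2 + (1−q)·(-2) = q·(-1) + (1−q)·6 ⟹ (-2) + 4q = 6 + (-7)q ⟹ q = 8/11.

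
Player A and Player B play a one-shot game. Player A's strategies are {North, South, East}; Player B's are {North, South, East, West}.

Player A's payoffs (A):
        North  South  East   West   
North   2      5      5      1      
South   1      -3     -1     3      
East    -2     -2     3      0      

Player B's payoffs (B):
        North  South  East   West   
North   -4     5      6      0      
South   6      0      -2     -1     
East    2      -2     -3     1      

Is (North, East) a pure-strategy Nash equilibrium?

Yes

Holding Player B at East: Player A gets 5 from North, versus -1 from South, 3 from East. No profitable deviation for Player A.
Holding Player A at North: Player B gets 6 from East, versus -4 from North, 5 from South, 0 from West. No profitable deviation for Player B either.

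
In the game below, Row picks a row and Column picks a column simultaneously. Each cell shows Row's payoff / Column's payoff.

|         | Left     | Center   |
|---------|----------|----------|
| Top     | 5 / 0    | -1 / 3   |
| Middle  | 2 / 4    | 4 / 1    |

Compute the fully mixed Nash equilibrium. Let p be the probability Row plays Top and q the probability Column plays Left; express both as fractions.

p = 1/2, q = 5/8

In a mixed NE each player is indifferent between their pure strategies, so the opponent's mix sets the indifference.
Column indifferent between Left and Center: p·0 + (1−p)·4 = p·3 + (1−p)·1 ⟹ 4 + (-4)p = 1 + 2p ⟹ p = 1/2.
Row indifferent between Top and Middle: q·5 + (1−q)·(-1) = q·2 + (1−q)·4 ⟹ (-1) + 6q = 4 + (-2)q ⟹ q = 5/8.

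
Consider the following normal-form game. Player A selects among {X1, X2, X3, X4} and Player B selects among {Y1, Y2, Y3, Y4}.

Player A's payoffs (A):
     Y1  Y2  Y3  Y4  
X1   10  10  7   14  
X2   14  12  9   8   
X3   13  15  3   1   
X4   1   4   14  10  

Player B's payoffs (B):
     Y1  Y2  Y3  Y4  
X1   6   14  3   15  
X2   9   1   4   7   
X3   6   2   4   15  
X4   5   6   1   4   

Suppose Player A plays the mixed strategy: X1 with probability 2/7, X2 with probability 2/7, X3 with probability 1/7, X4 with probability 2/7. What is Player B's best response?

Y4

Compute Player B's expected payoff from each pure strategy against the given mix.
Y1: (2/7)·6 + (2/7)·9 + (1/7)·6 + (2/7)·5 = 46/7
Y2: (2/7)·14 + (2/7)·1 + (1/7)·2 + (2/7)·6 = 44/7
Y3: (2/7)·3 + (2/7)·4 + (1/7)·4 + (2/7)·1 = 20/7
Y4: (2/7)·15 + (2/7)·7 + (1/7)·15 + (2/7)·4 = 67/7
Highest expected payoff is 67/7, from Y4.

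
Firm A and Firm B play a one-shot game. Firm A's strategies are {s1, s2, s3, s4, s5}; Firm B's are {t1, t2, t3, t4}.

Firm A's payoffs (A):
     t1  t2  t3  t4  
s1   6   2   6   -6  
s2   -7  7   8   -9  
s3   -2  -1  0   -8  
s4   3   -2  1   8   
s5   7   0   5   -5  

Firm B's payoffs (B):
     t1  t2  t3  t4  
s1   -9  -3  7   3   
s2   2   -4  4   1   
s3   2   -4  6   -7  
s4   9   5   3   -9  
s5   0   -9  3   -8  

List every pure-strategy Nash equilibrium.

Find each player's best response to every opponent strategy; NE are the intersections.
Firm A's best responses — vs t1: s5 (payoff 7); vs t2: s2 (payoff 7); vs t3: s2 (payoff 8); vs t4: s4 (payoff 8).
Firm B's best responses — vs s1: t3 (payoff 7); vs s2: t3 (payoff 4); vs s3: t3 (payoff 6); vs s4: t1 (payoff 9); vs s5: t3 (payoff 3).
The only mutual best response is (s2, t3); neither player gains by switching there.

(s2, t3)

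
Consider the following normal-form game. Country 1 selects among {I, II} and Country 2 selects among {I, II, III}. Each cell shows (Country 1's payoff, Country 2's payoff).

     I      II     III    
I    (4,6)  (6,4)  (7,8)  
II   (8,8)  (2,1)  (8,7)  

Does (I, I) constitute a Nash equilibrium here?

No

Holding Country 2 at I: Country 1 gets 4 from I but could get 8 by switching to II. Country 1 has a profitable deviation.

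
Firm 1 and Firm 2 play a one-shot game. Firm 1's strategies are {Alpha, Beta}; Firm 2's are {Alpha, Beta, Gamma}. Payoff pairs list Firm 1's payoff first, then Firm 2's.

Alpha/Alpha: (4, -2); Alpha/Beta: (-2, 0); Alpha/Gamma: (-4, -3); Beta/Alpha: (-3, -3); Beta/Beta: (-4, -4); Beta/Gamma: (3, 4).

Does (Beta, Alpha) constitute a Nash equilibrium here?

Holding Firm 2 at Alpha: Firm 1 gets -3 from Beta but could get 4 by switching to Alpha. Firm 1 has a profitable deviation.

No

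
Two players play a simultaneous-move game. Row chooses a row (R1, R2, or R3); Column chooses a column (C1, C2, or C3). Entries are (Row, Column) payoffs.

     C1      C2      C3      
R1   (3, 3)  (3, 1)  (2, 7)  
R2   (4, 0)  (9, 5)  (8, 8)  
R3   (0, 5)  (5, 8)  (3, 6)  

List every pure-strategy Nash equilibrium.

(R2, C3)

A profile is a Nash equilibrium when each player is best-responding to the other.
Row's best responses — vs C1: R2 (payoff 4); vs C2: R2 (payoff 9); vs C3: R2 (payoff 8).
Column's best responses — vs R1: C3 (payoff 7); vs R2: C3 (payoff 8); vs R3: C2 (payoff 8).
The only mutual best response is (R2, C3); neither player gains by switching there.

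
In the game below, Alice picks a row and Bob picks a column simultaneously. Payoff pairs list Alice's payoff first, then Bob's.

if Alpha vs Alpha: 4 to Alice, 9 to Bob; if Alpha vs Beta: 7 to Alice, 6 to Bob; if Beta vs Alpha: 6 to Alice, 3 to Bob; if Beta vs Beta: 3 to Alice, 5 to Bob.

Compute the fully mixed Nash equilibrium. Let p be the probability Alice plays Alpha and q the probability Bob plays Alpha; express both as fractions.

p = 2/5, q = 2/3

Each player's mixing probability is pinned down by making the *other* player indifferent.
Bob indifferent between Alpha and Beta: p·9 + (1−p)·3 = p·6 + (1−p)·5 ⟹ 3 + 6p = 5 + 1p ⟹ p = 2/5.
Alice indifferent between Alpha and Beta: q·4 + (1−q)·7 = q·6 + (1−q)·3 ⟹ 7 + (-3)q = 3 + 3q ⟹ q = 2/3.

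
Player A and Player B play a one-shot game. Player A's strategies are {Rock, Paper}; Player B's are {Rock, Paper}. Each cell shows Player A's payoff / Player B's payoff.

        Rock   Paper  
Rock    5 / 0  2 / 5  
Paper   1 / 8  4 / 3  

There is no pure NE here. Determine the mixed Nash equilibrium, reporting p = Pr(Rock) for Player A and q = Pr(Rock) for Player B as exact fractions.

p = 1/2, q = 1/3

In a mixed NE each player is indifferent between their pure strategies, so the opponent's mix sets the indifference.
Player B indifferent between Rock and Paper: p·0 + (1−p)·8 = p·5 + (1−p)·3 ⟹ 8 + (-8)p = 3 + 2p ⟹ p = 1/2.
Player A indifferent between Rock and Paper: q·5 + (1−q)·2 = q·1 + (1−q)·4 ⟹ 2 + 3q = 4 + (-3)q ⟹ q = 1/3.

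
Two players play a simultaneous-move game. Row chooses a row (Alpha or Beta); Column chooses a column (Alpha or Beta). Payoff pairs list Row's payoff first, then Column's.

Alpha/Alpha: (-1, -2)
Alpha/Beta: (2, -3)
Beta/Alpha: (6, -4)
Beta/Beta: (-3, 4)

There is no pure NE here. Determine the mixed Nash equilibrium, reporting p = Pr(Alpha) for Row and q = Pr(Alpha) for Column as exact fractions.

Each player's mixing probability is pinned down by making the *other* player indifferent.
Column indifferent between Alpha and Beta: p·(-2) + (1−p)·(-4) = p·(-3) + (1−p)·4 ⟹ (-4) + 2p = 4 + (-7)p ⟹ p = 8/9.
Row indifferent between Alpha and Beta: q·(-1) + (1−q)·2 = q·6 + (1−q)·(-3) ⟹ 2 + (-3)q = (-3) + 9q ⟹ q = 5/12.

p = 8/9, q = 5/12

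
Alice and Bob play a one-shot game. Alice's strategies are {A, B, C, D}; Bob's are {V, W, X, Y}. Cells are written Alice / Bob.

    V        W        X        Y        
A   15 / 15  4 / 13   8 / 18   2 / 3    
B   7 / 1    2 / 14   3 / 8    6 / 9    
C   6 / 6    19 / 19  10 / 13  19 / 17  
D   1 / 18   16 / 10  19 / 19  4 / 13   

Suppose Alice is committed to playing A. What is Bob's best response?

X

With Alice fixed at A, Bob's payoffs are: V → 15, W → 13, X → 18, Y → 3.
The maximum is 18, achieved by X.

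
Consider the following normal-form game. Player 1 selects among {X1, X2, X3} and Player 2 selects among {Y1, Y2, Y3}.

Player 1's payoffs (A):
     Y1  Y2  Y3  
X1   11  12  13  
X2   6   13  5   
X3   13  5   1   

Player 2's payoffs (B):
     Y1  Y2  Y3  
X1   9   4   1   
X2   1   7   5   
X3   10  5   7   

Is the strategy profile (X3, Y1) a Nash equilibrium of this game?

Holding Player 2 at Y1: Player 1 gets 13 from X3, versus 11 from X1, 6 from X2. No profitable deviation for Player 1.
Holding Player 1 at X3: Player 2 gets 10 from Y1, versus 5 from Y2, 7 from Y3. No profitable deviation for Player 2 either.

Yes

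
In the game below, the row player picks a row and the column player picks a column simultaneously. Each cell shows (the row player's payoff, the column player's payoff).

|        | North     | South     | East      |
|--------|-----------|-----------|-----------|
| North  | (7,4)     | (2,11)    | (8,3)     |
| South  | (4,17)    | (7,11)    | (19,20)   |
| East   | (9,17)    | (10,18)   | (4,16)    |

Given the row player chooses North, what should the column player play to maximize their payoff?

South

With the row player fixed at North, the column player's payoffs are: North → 4, South → 11, East → 3.
The maximum is 11, achieved by South.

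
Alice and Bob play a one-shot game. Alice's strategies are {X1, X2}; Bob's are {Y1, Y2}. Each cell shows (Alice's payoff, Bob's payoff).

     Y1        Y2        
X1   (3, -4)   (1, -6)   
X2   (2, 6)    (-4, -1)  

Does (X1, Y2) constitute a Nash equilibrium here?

No

Holding Bob at Y2: Alice gets 1 from X1, versus -4 from X2. No profitable deviation for Alice.
Holding Alice at X1: Bob gets -6 from Y2 but could get -4 by switching to Y1. Bob has a profitable deviation.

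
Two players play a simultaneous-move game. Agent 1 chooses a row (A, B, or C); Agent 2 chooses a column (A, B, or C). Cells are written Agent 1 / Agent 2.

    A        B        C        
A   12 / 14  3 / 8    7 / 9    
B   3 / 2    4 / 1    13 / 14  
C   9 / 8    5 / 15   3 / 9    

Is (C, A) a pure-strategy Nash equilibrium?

No

Holding Agent 2 at A: Agent 1 gets 9 from C but could get 12 by switching to A. Agent 1 has a profitable deviation.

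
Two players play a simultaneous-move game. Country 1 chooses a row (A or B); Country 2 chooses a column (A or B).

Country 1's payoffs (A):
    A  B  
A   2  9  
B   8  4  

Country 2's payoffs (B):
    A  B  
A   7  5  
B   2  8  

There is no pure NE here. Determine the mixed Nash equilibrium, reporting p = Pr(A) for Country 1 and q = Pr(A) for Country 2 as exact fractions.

In a mixed NE each player is indifferent between their pure strategies, so the opponent's mix sets the indifference.
Country 2 indifferent between A and B: p·7 + (1−p)·2 = p·5 + (1−p)·8 ⟹ 2 + 5p = 8 + (-3)p ⟹ p = 3/4.
Country 1 indifferent between A and B: q·2 + (1−q)·9 = q·8 + (1−q)·4 ⟹ 9 + (-7)q = 4 + 4q ⟹ q = 5/11.

p = 3/4, q = 5/11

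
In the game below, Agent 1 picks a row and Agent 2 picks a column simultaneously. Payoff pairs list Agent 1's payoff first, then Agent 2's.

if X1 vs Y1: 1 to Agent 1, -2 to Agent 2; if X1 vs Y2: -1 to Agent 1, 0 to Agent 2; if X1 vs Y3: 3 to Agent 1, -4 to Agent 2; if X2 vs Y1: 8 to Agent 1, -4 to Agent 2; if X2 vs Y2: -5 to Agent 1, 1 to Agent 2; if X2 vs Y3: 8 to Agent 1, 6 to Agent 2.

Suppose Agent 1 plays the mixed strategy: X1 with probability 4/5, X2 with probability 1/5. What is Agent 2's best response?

Compute Agent 2's expected payoff from each pure strategy against the given mix.
Y1: (4/5)·(-2) + (1/5)·(-4) = -12/5
Y2: (4/5)·0 + (1/5)·1 = 1/5
Y3: (4/5)·(-4) + (1/5)·6 = -2
Highest expected payoff is 1/5, from Y2.

Y2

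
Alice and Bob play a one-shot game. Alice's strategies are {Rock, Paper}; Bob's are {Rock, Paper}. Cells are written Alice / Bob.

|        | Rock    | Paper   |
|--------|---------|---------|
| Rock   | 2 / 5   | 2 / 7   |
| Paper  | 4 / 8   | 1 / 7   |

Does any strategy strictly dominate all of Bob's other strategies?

None

A strategy is strictly dominant if it gives Bob a strictly higher payoff than every other strategy, against every choice by the opponent.
Rock is not dominant: against Rock, Paper gives 7 > 5.
Paper is not dominant: against Paper, Rock gives 8 > 7.
No single strategy is best against every opponent action.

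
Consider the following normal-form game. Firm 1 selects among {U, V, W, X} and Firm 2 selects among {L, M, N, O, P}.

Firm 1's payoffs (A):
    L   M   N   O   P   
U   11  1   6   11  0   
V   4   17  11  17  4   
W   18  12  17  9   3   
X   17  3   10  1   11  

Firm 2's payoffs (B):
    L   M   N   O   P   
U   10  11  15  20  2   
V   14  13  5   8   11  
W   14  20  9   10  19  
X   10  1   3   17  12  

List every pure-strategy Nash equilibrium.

Check mutual best responses: a cell is a NE iff neither player can gain by unilaterally deviating.
Firm 1's best responses — vs L: W (payoff 18); vs M: V (payoff 17); vs N: W (payoff 17); vs O: V (payoff 17); vs P: X (payoff 11).
Firm 2's best responses — vs U: O (payoff 20); vs V: L (payoff 14); vs W: M (payoff 20); vs X: O (payoff 17).
No cell has both players best-responding. For instance, Firm 1's best reply to N is W, but against W Firm 2 prefers M over N.

There is no pure-strategy Nash equilibrium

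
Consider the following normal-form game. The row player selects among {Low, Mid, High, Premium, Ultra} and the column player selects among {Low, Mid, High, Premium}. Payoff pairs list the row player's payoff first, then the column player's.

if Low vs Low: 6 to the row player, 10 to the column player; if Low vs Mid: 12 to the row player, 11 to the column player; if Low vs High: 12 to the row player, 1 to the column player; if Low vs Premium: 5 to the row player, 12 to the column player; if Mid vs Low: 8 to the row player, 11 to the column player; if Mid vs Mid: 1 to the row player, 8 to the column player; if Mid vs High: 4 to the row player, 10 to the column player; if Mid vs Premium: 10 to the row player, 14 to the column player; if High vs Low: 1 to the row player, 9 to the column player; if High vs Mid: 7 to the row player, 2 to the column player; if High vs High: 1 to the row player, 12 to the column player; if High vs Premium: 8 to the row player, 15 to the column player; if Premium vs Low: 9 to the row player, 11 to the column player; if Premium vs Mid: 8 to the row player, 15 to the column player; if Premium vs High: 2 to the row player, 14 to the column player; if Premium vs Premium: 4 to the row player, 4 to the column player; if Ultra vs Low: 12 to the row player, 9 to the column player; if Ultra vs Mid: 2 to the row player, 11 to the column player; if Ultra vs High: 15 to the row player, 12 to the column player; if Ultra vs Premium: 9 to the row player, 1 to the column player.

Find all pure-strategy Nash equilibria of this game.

(Mid, Premium) and (Ultra, High)

A profile is a Nash equilibrium when each player is best-responding to the other.
The row player's best responses — vs Low: Ultra (payoff 12); vs Mid: Low (payoff 12); vs High: Ultra (payoff 15); vs Premium: Mid (payoff 10).
The column player's best responses — vs Low: Premium (payoff 12); vs Mid: Premium (payoff 14); vs High: Premium (payoff 15); vs Premium: Mid (payoff 15); vs Ultra: High (payoff 12).
Mutual best responses occur at (Mid, Premium) and (Ultra, High); at each, neither player gains by switching.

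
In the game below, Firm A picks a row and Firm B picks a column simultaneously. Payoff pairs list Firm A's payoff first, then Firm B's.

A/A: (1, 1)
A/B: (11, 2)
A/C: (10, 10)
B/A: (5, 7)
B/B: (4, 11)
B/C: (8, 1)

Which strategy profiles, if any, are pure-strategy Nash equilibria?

(A, C)

Check mutual best responses: a cell is a NE iff neither player can gain by unilaterally deviating.
Firm A's best responses — vs A: B (payoff 5); vs B: A (payoff 11); vs C: A (payoff 10).
Firm B's best responses — vs A: C (payoff 10); vs B: B (payoff 11).
The only mutual best response is (A, C); neither player gains by switching there.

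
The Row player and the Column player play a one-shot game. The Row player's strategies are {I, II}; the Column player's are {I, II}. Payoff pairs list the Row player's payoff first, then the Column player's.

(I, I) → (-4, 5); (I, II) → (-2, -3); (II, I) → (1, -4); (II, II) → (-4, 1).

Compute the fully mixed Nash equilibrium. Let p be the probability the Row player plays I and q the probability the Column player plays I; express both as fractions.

p = 5/13, q = 2/7

Each player's mixing probability is pinned down by making the *other* player indifferent.
The Column player indifferent between I and II: p·5 + (1−p)·(-4) = p·(-3) + (1−p)·1 ⟹ (-4) + 9p = 1 + (-4)p ⟹ p = 5/13.
The Row player indifferent between I and II: q·(-4) + (1−q)·(-2) = q·1 + (1−q)·(-4) ⟹ (-2) + (-2)q = (-4) + 5q ⟹ q = 2/7.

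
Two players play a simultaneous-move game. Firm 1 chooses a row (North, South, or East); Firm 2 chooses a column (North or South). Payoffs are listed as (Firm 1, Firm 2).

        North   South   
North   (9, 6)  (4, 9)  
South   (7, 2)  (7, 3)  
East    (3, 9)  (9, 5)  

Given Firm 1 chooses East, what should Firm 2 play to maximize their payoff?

With Firm 1 fixed at East, Firm 2's payoffs are: North → 9, South → 5.
The maximum is 9, achieved by North.

North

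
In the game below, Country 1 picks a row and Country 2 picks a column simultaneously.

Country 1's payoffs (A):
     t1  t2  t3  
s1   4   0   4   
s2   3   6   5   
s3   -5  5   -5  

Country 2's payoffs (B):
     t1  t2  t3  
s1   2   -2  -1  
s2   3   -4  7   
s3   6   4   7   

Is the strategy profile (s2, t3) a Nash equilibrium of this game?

Holding Country 2 at t3: Country 1 gets 5 from s2, versus 4 from s1, -5 from s3. No profitable deviation for Country 1.
Holding Country 1 at s2: Country 2 gets 7 from t3, versus 3 from t1, -4 from t2. No profitable deviation for Country 2 either.

Yes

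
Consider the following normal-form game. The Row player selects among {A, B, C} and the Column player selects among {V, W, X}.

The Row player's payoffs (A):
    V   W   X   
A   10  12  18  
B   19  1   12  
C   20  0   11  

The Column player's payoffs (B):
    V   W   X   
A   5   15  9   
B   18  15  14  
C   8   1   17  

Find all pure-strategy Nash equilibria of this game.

Find each player's best response to every opponent strategy; NE are the intersections.
The Row player's best responses — vs V: C (payoff 20); vs W: A (payoff 12); vs X: A (payoff 18).
The Column player's best responses — vs A: W (payoff 15); vs B: V (payoff 18); vs C: X (payoff 17).
The only mutual best response is (A, W); neither player gains by switching there.

(A, W)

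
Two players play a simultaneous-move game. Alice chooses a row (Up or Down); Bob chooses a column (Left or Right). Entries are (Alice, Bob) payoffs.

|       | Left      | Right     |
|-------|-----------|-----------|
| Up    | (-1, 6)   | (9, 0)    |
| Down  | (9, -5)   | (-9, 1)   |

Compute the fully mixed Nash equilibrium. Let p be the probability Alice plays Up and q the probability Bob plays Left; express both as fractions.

Each player's mixing probability is pinned down by making the *other* player indifferent.
Bob indifferent between Left and Right: p·6 + (1−p)·(-5) = p·0 + (1−p)·1 ⟹ (-5) + 11p = 1 + (-1)p ⟹ p = 1/2.
Alice indifferent between Up and Down: q·(-1) + (1−q)·9 = q·9 + (1−q)·(-9) ⟹ 9 + (-10)q = (-9) + 18q ⟹ q = 9/14.

p = 1/2, q = 9/14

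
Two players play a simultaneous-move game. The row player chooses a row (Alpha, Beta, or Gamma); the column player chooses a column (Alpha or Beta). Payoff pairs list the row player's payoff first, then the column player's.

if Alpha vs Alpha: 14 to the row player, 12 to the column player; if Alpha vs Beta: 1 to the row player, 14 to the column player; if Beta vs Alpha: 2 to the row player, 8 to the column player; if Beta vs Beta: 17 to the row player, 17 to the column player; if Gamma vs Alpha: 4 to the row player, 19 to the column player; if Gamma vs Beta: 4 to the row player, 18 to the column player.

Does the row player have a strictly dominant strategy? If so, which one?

No strictly dominant strategy

Check whether one of the row player's strategies beats all alternatives regardless of what the opponent does.
Alpha is not dominant: against Beta, Beta gives 17 > 1.
Beta is not dominant: against Alpha, Alpha gives 14 > 2.
Gamma is not dominant: against Alpha, Alpha gives 14 > 4.
No single strategy is best against every opponent action.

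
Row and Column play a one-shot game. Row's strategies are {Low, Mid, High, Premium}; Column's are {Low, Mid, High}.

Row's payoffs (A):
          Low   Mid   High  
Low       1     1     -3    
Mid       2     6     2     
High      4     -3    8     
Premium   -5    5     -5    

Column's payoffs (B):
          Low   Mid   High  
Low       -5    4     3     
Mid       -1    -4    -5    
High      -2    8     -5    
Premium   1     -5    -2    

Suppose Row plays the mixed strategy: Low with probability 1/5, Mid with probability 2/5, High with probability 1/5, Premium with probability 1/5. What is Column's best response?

Mid

Column's best reply maximizes expected payoff against the mix.
Low: (1/5)·(-5) + (2/5)·(-1) + (1/5)·(-2) + (1/5)·1 = -8/5
Mid: (1/5)·4 + (2/5)·(-4) + (1/5)·8 + (1/5)·(-5) = -1/5
High: (1/5)·3 + (2/5)·(-5) + (1/5)·(-5) + (1/5)·(-2) = -14/5
Highest expected payoff is -1/5, from Mid.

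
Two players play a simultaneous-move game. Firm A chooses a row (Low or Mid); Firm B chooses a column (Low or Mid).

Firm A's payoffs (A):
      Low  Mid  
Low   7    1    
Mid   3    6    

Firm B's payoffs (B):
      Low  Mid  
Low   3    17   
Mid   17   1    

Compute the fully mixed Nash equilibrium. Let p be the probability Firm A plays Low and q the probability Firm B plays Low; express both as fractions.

p = 8/15, q = 5/9

In a mixed NE each player is indifferent between their pure strategies, so the opponent's mix sets the indifference.
Firm B indifferent between Low and Mid: p·3 + (1−p)·17 = p·17 + (1−p)·1 ⟹ 17 + (-14)p = 1 + 16p ⟹ p = 8/15.
Firm A indifferent between Low and Mid: q·7 + (1−q)·1 = q·3 + (1−q)·6 ⟹ 1 + 6q = 6 + (-3)q ⟹ q = 5/9.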